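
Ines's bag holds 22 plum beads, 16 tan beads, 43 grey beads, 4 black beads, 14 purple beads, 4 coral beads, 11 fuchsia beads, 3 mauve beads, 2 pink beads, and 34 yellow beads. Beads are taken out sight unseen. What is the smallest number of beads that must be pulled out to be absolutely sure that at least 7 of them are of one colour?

50

Put each drawn bead into a box by colour. The largest draw with every box below 7 takes min(count, 6) from each colour; colours with fewer than 6 contribute all they have.
Σ min(cᵢ, 6) = 6 + 6 + 6 + 4 + 6 + 4 + 6 + 3 + 2 + 6 = 49.
Draw number 49 + 1 = 50 must push one box to 7.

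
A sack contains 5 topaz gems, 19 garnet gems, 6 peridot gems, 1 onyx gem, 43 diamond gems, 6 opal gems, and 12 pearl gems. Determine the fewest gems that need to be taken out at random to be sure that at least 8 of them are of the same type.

By pigeonhole, the 7 types are the holes; the gems drawn are the pigeons.
To avoid 8 of any one type, the worst case takes at most 7 of each type, or every gem of a type that has fewer than 7.
That gives 5 + 7 + 6 + 1 + 7 + 6 + 7 = 39 gems with no type reaching 8.
The next gem forces some type to 8, so 39 + 1 = 40.

40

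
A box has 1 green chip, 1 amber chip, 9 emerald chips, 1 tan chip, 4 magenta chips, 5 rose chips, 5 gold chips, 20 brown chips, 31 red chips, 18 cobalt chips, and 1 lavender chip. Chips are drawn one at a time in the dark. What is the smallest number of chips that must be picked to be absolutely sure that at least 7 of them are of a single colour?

By the pigeonhole principle, the 11 colours are the holes; the chips drawn are the pigeons.
To avoid 7 of any one colour, the worst case takes at most 6 of each colour, or every chip of a colour that has fewer than 6.
That gives 1 + 1 + 6 + 1 + 4 + 5 + 5 + 6 + 6 + 6 + 1 = 42 chips with no colour reaching 7.
The next chip forces some colour to 7, so 42 + 1 = 43.

43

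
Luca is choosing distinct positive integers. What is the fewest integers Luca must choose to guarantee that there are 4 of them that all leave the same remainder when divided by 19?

58

Pigeonhole: the 19 residue classes mod 19 are the pigeonholes.
With 57 integers one could put 3 in each residue class and have no class reach 4.
The 58th integer pushes some class to 4, so 19·3 + 1 = 58.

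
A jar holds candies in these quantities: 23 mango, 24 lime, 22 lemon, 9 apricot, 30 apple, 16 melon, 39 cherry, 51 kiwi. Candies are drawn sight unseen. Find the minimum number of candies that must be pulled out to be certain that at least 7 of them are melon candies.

In the worst case for collecting melon candies, every non-melon candy comes out first.
There are 23 + 24 + 22 + 9 + 30 + 39 + 51 = 198 non-melon candies altogether.
After those, each further candy must be melon, so 198 + 7 = 205 draws guarantee 7 melon candies.

205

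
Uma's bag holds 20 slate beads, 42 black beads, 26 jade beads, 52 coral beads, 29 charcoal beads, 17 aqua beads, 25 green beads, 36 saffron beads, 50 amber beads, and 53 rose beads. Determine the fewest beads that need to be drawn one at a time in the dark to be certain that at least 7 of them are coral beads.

305

In the worst case for collecting coral beads, every non-coral bead comes out first.
There are 20 + 42 + 26 + 29 + 17 + 25 + 36 + 50 + 53 = 298 non-coral beads altogether.
After those, each further bead must be coral, so 298 + 7 = 305 draws guarantee 7 coral beads.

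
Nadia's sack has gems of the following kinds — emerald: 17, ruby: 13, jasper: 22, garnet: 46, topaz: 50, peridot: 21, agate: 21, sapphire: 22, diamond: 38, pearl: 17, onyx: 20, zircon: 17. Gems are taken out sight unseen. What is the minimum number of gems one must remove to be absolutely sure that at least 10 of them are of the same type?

By the pigeonhole principle, the 12 types are the holes; the gems drawn are the pigeons.
To avoid 10 of any one type, the worst case takes at most 9 of each type.
That gives 9 + 9 + 9 + 9 + 9 + 9 + 9 + 9 + 9 + 9 + 9 + 9 = 108 gems with no type reaching 10.
The next gem forces some type to 10, so 108 + 1 = 109.

109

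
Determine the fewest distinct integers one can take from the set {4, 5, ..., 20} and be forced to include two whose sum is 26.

11

Group the elements by complementary pair {x, 26−x}: {6,20}, {7,19}, {8,18}, …, giving 7 two-element pairs; the single value 13 (it cannot pair with itself since the integers are distinct); and 2 integers whose partner 26−x falls outside [4,20].
By the pigeonhole principle, treating each of those 10 groups as a pigeonhole, one can pick one integer per group — 10 integers — with no two summing to 26.
The 11th integer lands in an occupied pair, forcing a sum of 26.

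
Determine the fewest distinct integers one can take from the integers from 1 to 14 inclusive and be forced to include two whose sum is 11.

10

Two chosen integers sum to 11 exactly when both halves of some pair {x, 11−x} with 1 ≤ x ≤ 11−x ≤ 10 are chosen — 5 such pairs.
The remaining 4 elements (those with no distinct partner in range) can never complete a 11-sum, so the worst case takes all of them and one from each pair: 4 + 5 = 9.
By the pigeonhole principle, the 10th integer has to be the second member of some pair, so 9 + 1 = 10.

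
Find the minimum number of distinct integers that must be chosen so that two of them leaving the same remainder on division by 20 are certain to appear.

21

By the pigeonhole principle, the 20 residue classes mod 20 are the pigeonholes.
With 20 integers one could put 1 in each residue class and have no class reach 2.
The 21st integer pushes some class to 2, so 20·1 + 1 = 21.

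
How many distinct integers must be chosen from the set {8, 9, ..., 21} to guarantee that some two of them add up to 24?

A set avoiding the sum 24 can contain at most one of each pair {x, 24−x}, plus the 6 elements whose complement lies outside the range or equal to its own complement.
The integers 12, …, 21 (10 of them) are such a set: any two sum to at least 12+13 = 25 > 24.
By pigeonhole, any 11th integer completes one of the 4 pairs, so 11 choices force a sum of 24.

11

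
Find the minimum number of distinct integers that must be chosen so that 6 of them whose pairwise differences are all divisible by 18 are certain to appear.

91

Integers whose pairwise differences are multiples of 18 are exactly those sharing a remainder mod 18. By the pigeonhole principle, the 18 residue classes mod 18 are the pigeonholes.
With 90 integers one could put 5 in each residue class and have no class reach 6.
The 91st integer pushes some class to 6, so 18·5 + 1 = 91.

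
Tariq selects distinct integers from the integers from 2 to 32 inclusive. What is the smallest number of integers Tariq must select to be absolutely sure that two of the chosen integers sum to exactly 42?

A set avoiding the sum 42 can contain at most one of each pair {x, 42−x}, plus the 9 elements whose complement lies outside the range or equal to its own complement.
The integers 2, …, 21 (20 of them) are such a set: any two sum to at least 2+3 = 5 and at most 20+21 = 41 < 42.
Any 21st integer completes one of the 11 pairs, so 21 choices force a sum of 42.

21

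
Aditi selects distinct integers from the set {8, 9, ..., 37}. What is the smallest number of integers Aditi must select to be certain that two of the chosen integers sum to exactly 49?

18

A set avoiding the sum 49 can contain at most one of each pair {x, 49−x}, plus the 4 elements whose complement lies outside the range.
The integers 8, …, 24 (17 of them) are such a set: any two sum to at least 8+9 = 17 and at most 23+24 = 47 < 49.
Any 18th integer completes one of the 13 pairs, so 18 choices force a sum of 49.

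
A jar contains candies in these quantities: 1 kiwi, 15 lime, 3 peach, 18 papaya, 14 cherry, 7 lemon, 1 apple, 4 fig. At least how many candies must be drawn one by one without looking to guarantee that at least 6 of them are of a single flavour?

The 8 flavours are the holes; the candies drawn are the pigeons.
To avoid 6 of any one flavour, the worst case takes at most 5 of each flavour, or every candy of a flavour that has fewer than 5.
That gives 1 + 5 + 3 + 5 + 5 + 5 + 1 + 4 = 29 candies with no flavour reaching 6.
The next candy forces some flavour to 6, so 29 + 1 = 30.

30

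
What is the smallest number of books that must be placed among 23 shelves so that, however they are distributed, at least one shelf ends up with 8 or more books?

With 161 books one could put exactly 7 in each of the 23 shelves, and no shelf would reach 8.
Pigeonhole: one more book must land in a shelf that already has 7, giving it 8.
So 23 × 7 + 1 = 162 books are required.

162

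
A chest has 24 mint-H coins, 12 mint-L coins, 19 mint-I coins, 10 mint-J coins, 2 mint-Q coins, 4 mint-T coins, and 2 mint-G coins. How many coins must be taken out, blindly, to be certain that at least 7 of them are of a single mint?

33

Pigeonhole: the 7 mints are the holes; the coins drawn are the pigeons.
To avoid 7 of any one mint, the worst case takes at most 6 of each mint, or every coin of a mint that has fewer than 6.
That gives 6 + 6 + 6 + 6 + 2 + 4 + 2 = 32 coins with no mint reaching 7.
The next coin forces some mint to 7, so 32 + 1 = 33.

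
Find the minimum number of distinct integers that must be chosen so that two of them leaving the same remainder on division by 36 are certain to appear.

Pigeonhole: the 36 residue classes mod 36 are the pigeonholes.
With 36 integers one could put 1 in each residue class and have no class reach 2.
The 37th integer pushes some class to 2, so 36·1 + 1 = 37.

37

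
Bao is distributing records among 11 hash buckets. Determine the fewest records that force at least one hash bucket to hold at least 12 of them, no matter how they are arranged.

With 121 records one could put exactly 11 in each of the 11 hash buckets, and no hash bucket would reach 12.
One more record must land in a hash bucket that already has 11, giving it 12.
So 11 × 11 + 1 = 122 records are required.

122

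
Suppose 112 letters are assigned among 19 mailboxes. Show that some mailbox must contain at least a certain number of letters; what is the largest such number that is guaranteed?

The 19 mailboxes are the holes and the 112 letters are the pigeons.
If every mailbox held at most 5 letters, the total would be at most 19 × 5 = 95, which is less than 112.
So some mailbox holds at least ⌈112/19⌉ = 6 letters.

6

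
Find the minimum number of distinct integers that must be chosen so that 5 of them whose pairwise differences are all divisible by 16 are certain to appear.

65

Integers whose pairwise differences are multiples of 16 are exactly those sharing a remainder mod 16. The 16 residue classes mod 16 are the pigeonholes.
With 64 integers one could put 4 in each residue class and have no class reach 5.
The 65th integer pushes some class to 5, so 16·4 + 1 = 65.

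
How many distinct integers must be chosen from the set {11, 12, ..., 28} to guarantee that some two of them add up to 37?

11

Group the elements by complementary pair {x, 37−x}: {11,26}, {12,25}, {13,24}, …, giving 8 two-element pairs and 2 integers whose partner 37−x falls outside [11,28].
By the pigeonhole principle, treating each of those 10 groups as a pigeonhole, one can pick one integer per group — 10 integers — with no two summing to 37.
The 11th integer lands in an occupied pair, forcing a sum of 37.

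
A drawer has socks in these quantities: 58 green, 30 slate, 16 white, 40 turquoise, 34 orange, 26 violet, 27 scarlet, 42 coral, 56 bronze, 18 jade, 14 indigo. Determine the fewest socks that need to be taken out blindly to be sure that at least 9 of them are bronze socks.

314

In the worst case for collecting bronze socks, every non-bronze sock comes out first.
There are 58 + 30 + 16 + 40 + 34 + 26 + 27 + 42 + 18 + 14 = 305 non-bronze socks altogether.
After those, each further sock must be bronze, so 305 + 9 = 314 draws guarantee 9 bronze socks.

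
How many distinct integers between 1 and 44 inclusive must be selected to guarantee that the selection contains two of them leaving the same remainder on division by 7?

The 7 residue classes mod 7 are the pigeonholes.
With 7 integers one could put 1 in each residue class and have no class reach 2.
The 8th integer pushes some class to 2, so 7·1 + 1 = 8.

8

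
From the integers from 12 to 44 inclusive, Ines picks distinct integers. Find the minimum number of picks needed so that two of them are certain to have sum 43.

A set avoiding the sum 43 can contain at most one of each pair {x, 43−x}, plus the 13 elements whose complement lies outside the range.
The integers 22, …, 44 (23 of them) are such a set: any two sum to at least 22+23 = 45 > 43.
Any 24th integer completes one of the 10 pairs, so 24 choices force a sum of 43.

24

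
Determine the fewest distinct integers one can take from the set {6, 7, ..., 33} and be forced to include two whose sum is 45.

Group the elements by complementary pair {x, 45−x}: {12,33}, {13,32}, {14,31}, …, giving 11 two-element pairs and 6 integers whose partner 45−x falls outside [6,33].
Treating each of those 17 groups as a pigeonhole, one can pick one integer per group — 17 integers — with no two summing to 45.
The 18th integer lands in an occupied pair, forcing a sum of 45.

18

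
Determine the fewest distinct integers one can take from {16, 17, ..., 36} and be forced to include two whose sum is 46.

15

A set avoiding the sum 46 can contain at most one of each pair {x, 46−x}, plus the 7 elements whose complement lies outside the range or equal to its own complement.
The integers 23, …, 36 (14 of them) are such a set: any two sum to at least 23+24 = 47 > 46.
Any 15th integer completes one of the 7 pairs, so 15 choices force a sum of 46.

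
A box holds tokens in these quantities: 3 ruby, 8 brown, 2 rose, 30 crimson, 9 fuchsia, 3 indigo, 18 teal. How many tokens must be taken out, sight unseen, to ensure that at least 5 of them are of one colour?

The 7 colours are the holes; the tokens drawn are the pigeons.
To avoid 5 of any one colour, the worst case takes at most 4 of each colour, or every token of a colour that has fewer than 4.
That gives 3 + 4 + 2 + 4 + 4 + 3 + 4 = 24 tokens with no colour reaching 5.
The next token forces some colour to 5, so 24 + 1 = 25.

25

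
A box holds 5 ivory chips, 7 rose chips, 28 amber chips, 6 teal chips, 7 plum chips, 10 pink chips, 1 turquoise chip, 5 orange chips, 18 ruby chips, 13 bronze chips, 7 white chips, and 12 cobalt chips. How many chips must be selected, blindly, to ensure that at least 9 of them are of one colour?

79

Pigeonhole: put each drawn chip into a box by colour. The largest draw with every box below 9 takes min(count, 8) from each colour; colours with fewer than 8 contribute all they have.
Σ min(cᵢ, 8) = 5 + 7 + 8 + 6 + 7 + 8 + 1 + 5 + 8 + 8 + 7 + 8 = 78.
Draw number 78 + 1 = 79 must push one box to 9.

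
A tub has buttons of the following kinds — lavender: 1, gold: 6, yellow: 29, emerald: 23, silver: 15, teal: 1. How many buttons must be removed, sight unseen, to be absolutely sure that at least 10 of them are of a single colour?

An adversary could hand out at most 9 buttons per colour (lavender, gold, teal run out sooner): 1 + 6 + 9 + 9 + 9 + 1 = 35 buttons and still no colour has 10.
One more button lands in a colour already at 9, so 36 draws are enough and 35 are not.

36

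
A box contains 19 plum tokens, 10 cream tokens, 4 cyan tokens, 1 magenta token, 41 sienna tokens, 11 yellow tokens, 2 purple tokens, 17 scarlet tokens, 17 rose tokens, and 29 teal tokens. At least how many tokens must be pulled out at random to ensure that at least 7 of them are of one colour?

Pigeonhole: the 10 colours are the holes; the tokens drawn are the pigeons.
To avoid 7 of any one colour, the worst case takes at most 6 of each colour, or every token of a colour that has fewer than 6.
That gives 6 + 6 + 4 + 1 + 6 + 6 + 2 + 6 + 6 + 6 = 49 tokens with no colour reaching 7.
The next token forces some colour to 7, so 49 + 1 = 50.

50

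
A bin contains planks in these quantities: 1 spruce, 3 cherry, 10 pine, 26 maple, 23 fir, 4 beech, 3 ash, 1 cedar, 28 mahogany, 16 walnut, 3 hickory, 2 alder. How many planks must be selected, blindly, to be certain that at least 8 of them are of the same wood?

53

Pigeonhole: the 12 woods are the holes; the planks drawn are the pigeons.
To avoid 8 of any one wood, the worst case takes at most 7 of each wood, or every plank of a wood that has fewer than 7.
That gives 1 + 3 + 7 + 7 + 7 + 4 + 3 + 1 + 7 + 7 + 3 + 2 = 52 planks with no wood reaching 8.
The next plank forces some wood to 8, so 52 + 1 = 53.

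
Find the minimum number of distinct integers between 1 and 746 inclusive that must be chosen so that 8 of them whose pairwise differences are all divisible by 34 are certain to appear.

Integers whose pairwise differences are multiples of 34 are exactly those sharing a remainder mod 34. The 34 residue classes mod 34 are the pigeonholes.
With 238 integers one could put 7 in each residue class and have no class reach 8.
The 239th integer pushes some class to 8, so 34·7 + 1 = 239.

239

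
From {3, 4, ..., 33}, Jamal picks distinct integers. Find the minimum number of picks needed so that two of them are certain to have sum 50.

Group the elements by complementary pair {x, 50−x}: {17,33}, {18,32}, {19,31}, …, giving 8 two-element pairs, the single value 25 (it cannot pair with itself since the integers are distinct), and 14 integers whose partner 50−x falls outside [3,33].
Treating each of those 23 groups as a pigeonhole, one can pick one integer per group — 23 integers — with no two summing to 50.
The 24th integer lands in an occupied pair, forcing a sum of 50.

24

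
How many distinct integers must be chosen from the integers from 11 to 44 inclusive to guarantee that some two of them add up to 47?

22

Group the elements by complementary pair {x, 47−x}: {11,36}, {12,35}, {13,34}, …, giving 13 two-element pairs and 8 integers whose partner 47−x falls outside [11,44].
By pigeonhole, treating each of those 21 groups as a pigeonhole, one can pick one integer per group — 21 integers — with no two summing to 47.
The 22nd integer lands in an occupied pair, forcing a sum of 47.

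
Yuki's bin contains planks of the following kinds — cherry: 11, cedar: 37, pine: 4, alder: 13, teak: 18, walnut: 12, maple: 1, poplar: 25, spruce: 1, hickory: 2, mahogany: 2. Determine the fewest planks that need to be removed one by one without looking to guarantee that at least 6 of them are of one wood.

41

Put each drawn plank into a box by wood. The largest draw with every box below 6 takes min(count, 5) from each wood; woods with fewer than 5 contribute all they have.
Σ min(cᵢ, 5) = 5 + 5 + 4 + 5 + 5 + 5 + 1 + 5 + 1 + 2 + 2 = 40.
Draw number 40 + 1 = 41 must push one box to 6.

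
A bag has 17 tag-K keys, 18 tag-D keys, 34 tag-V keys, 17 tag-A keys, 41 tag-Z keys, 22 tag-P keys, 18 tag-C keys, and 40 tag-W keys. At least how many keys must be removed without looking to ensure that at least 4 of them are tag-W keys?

In the worst case for collecting tag-W keys, every non-tag-W key comes out first.
There are 17 + 18 + 34 + 17 + 41 + 22 + 18 = 167 non-tag-W keys altogether.
After those, each further key must be tag-W, so 167 + 4 = 171 draws guarantee 4 tag-W keys.

171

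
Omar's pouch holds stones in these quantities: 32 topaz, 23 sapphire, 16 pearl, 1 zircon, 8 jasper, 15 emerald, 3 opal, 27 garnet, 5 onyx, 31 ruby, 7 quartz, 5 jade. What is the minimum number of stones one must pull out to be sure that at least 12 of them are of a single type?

96

By the pigeonhole principle, the 12 types are the holes; the stones drawn are the pigeons.
To avoid 12 of any one type, the worst case takes at most 11 of each type, or every stone of a type that has fewer than 11.
That gives 11 + 11 + 11 + 1 + 8 + 11 + 3 + 11 + 5 + 11 + 7 + 5 = 95 stones with no type reaching 12.
The next stone forces some type to 12, so 95 + 1 = 96.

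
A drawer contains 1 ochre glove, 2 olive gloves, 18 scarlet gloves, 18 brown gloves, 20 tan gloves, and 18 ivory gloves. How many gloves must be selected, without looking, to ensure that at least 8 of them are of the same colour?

Put each drawn glove into a box by colour. The largest draw with every box below 8 takes min(count, 7) from each colour; colours with fewer than 7 contribute all they have.
Σ min(cᵢ, 7) = 1 + 2 + 7 + 7 + 7 + 7 = 31.
Draw number 31 + 1 = 32 must push one box to 8.

32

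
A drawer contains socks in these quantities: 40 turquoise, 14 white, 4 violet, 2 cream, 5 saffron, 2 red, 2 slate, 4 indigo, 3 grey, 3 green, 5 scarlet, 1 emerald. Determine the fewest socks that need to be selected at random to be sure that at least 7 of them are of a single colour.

By pigeonhole, put each drawn sock into a box by colour. The largest draw with every box below 7 takes min(count, 6) from each colour; colours with fewer than 6 contribute all they have.
Σ min(cᵢ, 6) = 6 + 6 + 4 + 2 + 5 + 2 + 2 + 4 + 3 + 3 + 5 + 1 = 43.
Draw number 43 + 1 = 44 must push one box to 7.

44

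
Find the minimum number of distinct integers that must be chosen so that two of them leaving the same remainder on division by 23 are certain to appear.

24

The 23 residue classes mod 23 are the pigeonholes.
With 23 integers one could put 1 in each residue class and have no class reach 2.
The 24th integer pushes some class to 2, so 23·1 + 1 = 24.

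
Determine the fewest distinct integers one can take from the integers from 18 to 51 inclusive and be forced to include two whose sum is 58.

Two chosen integers sum to 58 exactly when both halves of some pair {x, 58−x} with 18 ≤ x ≤ 58−x ≤ 40 are chosen — 11 such pairs.
The remaining 12 elements (those with no distinct partner in range) can never complete a 58-sum, so the worst case takes all of them and one from each pair: 12 + 11 = 23.
The 24th integer has to be the second member of some pair, so 23 + 1 = 24.

24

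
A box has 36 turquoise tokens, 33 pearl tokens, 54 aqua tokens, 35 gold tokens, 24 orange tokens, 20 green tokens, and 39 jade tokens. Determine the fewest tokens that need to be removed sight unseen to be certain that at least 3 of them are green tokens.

In the worst case for collecting green tokens, every non-green token comes out first.
There are 36 + 33 + 54 + 35 + 24 + 39 = 221 non-green tokens altogether.
After those, each further token must be green, so 221 + 3 = 224 draws guarantee 3 green tokens.

224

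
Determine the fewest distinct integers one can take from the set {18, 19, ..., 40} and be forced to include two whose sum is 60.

14

Two chosen integers sum to 60 exactly when both halves of some pair {x, 60−x} with 20 ≤ x ≤ 60−x ≤ 40 are chosen — 10 such pairs.
The remaining 3 elements (those with no distinct partner in range) can never complete a 60-sum, so the worst case takes all of them and one from each pair: 3 + 10 = 13.
The 14th integer has to be the second member of some pair, so 13 + 1 = 14.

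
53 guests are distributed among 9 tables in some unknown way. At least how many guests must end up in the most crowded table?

Pigeonhole: the 9 tables are the holes and the 53 guests are the pigeons.
If every table held at most 5 guests, the total would be at most 9 × 5 = 45, which is less than 53.
So some table holds at least ⌈53/9⌉ = 6 guests.

6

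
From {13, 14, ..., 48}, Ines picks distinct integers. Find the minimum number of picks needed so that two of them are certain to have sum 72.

Group the elements by complementary pair {x, 72−x}: {24,48}, {25,47}, {26,46}, …, giving 12 two-element pairs, the single value 36 (it cannot pair with itself since the integers are distinct), and 11 integers whose partner 72−x falls outside [13,48].
By the pigeonhole principle, treating each of those 24 groups as a pigeonhole, one can pick one integer per group — 24 integers — with no two summing to 72.
The 25th integer lands in an occupied pair, forcing a sum of 72.

25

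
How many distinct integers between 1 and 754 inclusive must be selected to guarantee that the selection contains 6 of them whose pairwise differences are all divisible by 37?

Integers whose pairwise differences are multiples of 37 are exactly those sharing a remainder mod 37. The 37 residue classes mod 37 are the pigeonholes.
With 185 integers one could put 5 in each residue class and have no class reach 6.
The 186th integer pushes some class to 6, so 37·5 + 1 = 186.

186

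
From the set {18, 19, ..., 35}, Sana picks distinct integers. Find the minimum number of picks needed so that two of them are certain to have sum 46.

Group the elements by complementary pair {x, 46−x}: {18,28}, {19,27}, {20,26}, …, giving 5 two-element pairs; the single value 23 (it cannot pair with itself since the integers are distinct); and 7 integers whose partner 46−x falls outside [18,35].
Treating each of those 13 groups as a pigeonhole, one can pick one integer per group — 13 integers — with no two summing to 46.
The 14th integer lands in an occupied pair, forcing a sum of 46.

14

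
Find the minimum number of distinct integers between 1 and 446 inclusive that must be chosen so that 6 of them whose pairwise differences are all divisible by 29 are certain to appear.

146

Integers whose pairwise differences are multiples of 29 are exactly those sharing a remainder mod 29. By pigeonhole, the 29 residue classes mod 29 are the pigeonholes.
With 145 integers one could put 5 in each residue class and have no class reach 6.
The 146th integer pushes some class to 6, so 29·5 + 1 = 146.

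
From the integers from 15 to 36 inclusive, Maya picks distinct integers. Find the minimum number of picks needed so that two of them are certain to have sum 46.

15

Two chosen integers sum to 46 exactly when both halves of some pair {x, 46−x} with 15 ≤ x ≤ 46−x ≤ 31 are chosen — 8 such pairs.
The remaining 6 elements (those with no distinct partner in range) can never complete a 46-sum, so the worst case takes all of them and one from each pair: 6 + 8 = 14.
By the pigeonhole principle, the 15th integer has to be the second member of some pair, so 14 + 1 = 15.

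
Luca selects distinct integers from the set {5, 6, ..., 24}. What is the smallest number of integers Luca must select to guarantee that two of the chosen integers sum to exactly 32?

A set avoiding the sum 32 can contain at most one of each pair {x, 32−x}, plus the 4 elements whose complement lies outside the range or equal to its own complement.
The integers 5, …, 16 (12 of them) are such a set: any two sum to at least 5+6 = 11 and at most 15+16 = 31 < 32.
By the pigeonhole principle, any 13th integer completes one of the 8 pairs, so 13 choices force a sum of 32.

13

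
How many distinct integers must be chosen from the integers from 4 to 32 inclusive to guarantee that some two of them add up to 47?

21

A set avoiding the sum 47 can contain at most one of each pair {x, 47−x}, plus the 11 elements whose complement lies outside the range.
The integers 4, …, 23 (20 of them) are such a set: any two sum to at least 4+5 = 9 and at most 22+23 = 45 < 47.
Any 21st integer completes one of the 9 pairs, so 21 choices force a sum of 47.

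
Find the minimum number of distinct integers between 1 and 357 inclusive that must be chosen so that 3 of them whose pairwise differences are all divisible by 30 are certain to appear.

61

Integers whose pairwise differences are multiples of 30 are exactly those sharing a remainder mod 30. The 30 residue classes mod 30 are the pigeonholes.
With 60 integers one could put 2 in each residue class and have no class reach 3.
The 61st integer pushes some class to 3, so 30·2 + 1 = 61.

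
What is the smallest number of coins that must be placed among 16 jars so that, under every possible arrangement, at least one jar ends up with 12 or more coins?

177

With 176 coins one could put exactly 11 in each of the 16 jars, and no jar would reach 12.
By the pigeonhole principle, one more coin must land in a jar that already has 11, giving it 12.
So 16 × 11 + 1 = 177 coins are required.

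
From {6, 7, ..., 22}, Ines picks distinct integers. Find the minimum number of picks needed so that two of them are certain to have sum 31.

11

Two chosen integers sum to 31 exactly when both halves of some pair {x, 31−x} with 9 ≤ x ≤ 31−x ≤ 22 are chosen — 7 such pairs.
The remaining 3 elements (those with no distinct partner in range) can never complete a 31-sum, so the worst case takes all of them and one from each pair: 3 + 7 = 10.
The 11th integer has to be the second member of some pair, so 10 + 1 = 11.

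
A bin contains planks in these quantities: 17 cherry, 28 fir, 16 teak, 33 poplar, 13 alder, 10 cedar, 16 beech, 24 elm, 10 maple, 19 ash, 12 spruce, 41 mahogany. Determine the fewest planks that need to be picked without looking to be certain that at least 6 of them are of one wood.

61

The 12 woods are the holes; the planks drawn are the pigeons.
To avoid 6 of any one wood, the worst case takes at most 5 of each wood.
That gives 5 + 5 + 5 + 5 + 5 + 5 + 5 + 5 + 5 + 5 + 5 + 5 = 60 planks with no wood reaching 6.
The next plank forces some wood to 6, so 60 + 1 = 61.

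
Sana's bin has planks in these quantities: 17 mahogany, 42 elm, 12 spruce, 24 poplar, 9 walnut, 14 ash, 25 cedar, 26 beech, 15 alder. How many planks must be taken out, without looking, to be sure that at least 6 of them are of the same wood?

46

An adversary could hand out at most 5 planks per wood: 5 + 5 + 5 + 5 + 5 + 5 + 5 + 5 + 5 = 45 planks and still no wood has 6.
One more plank lands in a wood already at 5, so 46 draws are enough and 45 are not.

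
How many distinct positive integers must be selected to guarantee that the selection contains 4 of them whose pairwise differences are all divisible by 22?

67

Integers whose pairwise differences are multiples of 22 are exactly those sharing a remainder mod 22. The 22 residue classes mod 22 are the pigeonholes.
With 66 integers one could put 3 in each residue class and have no class reach 4.
The 67th integer pushes some class to 4, so 22·3 + 1 = 67.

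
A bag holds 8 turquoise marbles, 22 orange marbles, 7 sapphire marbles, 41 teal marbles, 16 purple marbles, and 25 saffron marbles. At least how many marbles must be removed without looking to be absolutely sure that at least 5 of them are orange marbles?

102

In the worst case for collecting orange marbles, every non-orange marble comes out first.
There are 8 + 7 + 41 + 16 + 25 = 97 non-orange marbles altogether.
After those, each further marble must be orange, so 97 + 5 = 102 draws guarantee 5 orange marbles.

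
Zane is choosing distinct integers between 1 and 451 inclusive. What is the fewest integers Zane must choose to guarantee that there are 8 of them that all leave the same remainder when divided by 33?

By the pigeonhole principle, the 33 residue classes mod 33 are the pigeonholes.
With 231 integers one could put 7 in each residue class and have no class reach 8.
The 232nd integer pushes some class to 8, so 33·7 + 1 = 232.

232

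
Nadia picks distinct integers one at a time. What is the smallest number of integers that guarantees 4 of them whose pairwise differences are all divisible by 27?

82

Integers whose pairwise differences are multiples of 27 are exactly those sharing a remainder mod 27. By pigeonhole, the 27 residue classes mod 27 are the pigeonholes.
With 81 integers one could put 3 in each residue class and have no class reach 4.
The 82nd integer pushes some class to 4, so 27·3 + 1 = 82.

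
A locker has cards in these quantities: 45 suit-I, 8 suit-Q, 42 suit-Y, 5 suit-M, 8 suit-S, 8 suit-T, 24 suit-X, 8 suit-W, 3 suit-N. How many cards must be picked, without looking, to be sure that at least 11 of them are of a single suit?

71

Put each drawn card into a box by suit. The largest draw with every box below 11 takes min(count, 10) from each suit; suits with fewer than 10 contribute all they have.
Σ min(cᵢ, 10) = 10 + 8 + 10 + 5 + 8 + 8 + 10 + 8 + 3 = 70.
Draw number 70 + 1 = 71 must push one box to 11.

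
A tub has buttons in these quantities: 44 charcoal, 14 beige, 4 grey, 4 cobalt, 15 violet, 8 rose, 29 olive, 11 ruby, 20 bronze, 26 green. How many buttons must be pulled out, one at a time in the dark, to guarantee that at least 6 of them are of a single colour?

By pigeonhole, the 10 colours are the holes; the buttons drawn are the pigeons.
To avoid 6 of any one colour, the worst case takes at most 5 of each colour, or every button of a colour that has fewer than 5.
That gives 5 + 5 + 4 + 4 + 5 + 5 + 5 + 5 + 5 + 5 = 48 buttons with no colour reaching 6.
The next button forces some colour to 6, so 48 + 1 = 49.

49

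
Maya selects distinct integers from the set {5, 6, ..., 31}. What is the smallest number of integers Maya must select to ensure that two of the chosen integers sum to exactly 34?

16

Two chosen integers sum to 34 exactly when both halves of some pair {x, 34−x} with 5 ≤ x ≤ 34−x ≤ 29 are chosen — 12 such pairs.
The remaining 3 elements (those with no distinct partner in range) can never complete a 34-sum, so the worst case takes all of them and one from each pair: 3 + 12 = 15.
The 16th integer has to be the second member of some pair, so 15 + 1 = 16.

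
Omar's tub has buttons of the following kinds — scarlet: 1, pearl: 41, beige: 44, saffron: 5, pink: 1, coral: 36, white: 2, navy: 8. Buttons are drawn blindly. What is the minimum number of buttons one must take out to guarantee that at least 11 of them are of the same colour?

48

By pigeonhole, put each drawn button into a box by colour. The largest draw with every box below 11 takes min(count, 10) from each colour; colours with fewer than 10 contribute all they have.
Σ min(cᵢ, 10) = 1 + 10 + 10 + 5 + 1 + 10 + 2 + 8 = 47.
Draw number 47 + 1 = 48 must push one box to 11.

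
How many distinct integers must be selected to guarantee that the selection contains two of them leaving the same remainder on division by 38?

By pigeonhole, the 38 residue classes mod 38 are the pigeonholes.
With 38 integers one could put 1 in each residue class and have no class reach 2.
The 39th integer pushes some class to 2, so 38·1 + 1 = 39.

39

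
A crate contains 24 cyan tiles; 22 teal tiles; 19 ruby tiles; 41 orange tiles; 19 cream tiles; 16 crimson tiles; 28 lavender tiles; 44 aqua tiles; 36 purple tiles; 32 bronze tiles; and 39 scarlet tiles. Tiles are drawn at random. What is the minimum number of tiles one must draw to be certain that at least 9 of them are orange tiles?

288

In the worst case for collecting orange tiles, every non-orange tile comes out first.
There are 24 + 22 + 19 + 19 + 16 + 28 + 44 + 36 + 32 + 39 = 279 non-orange tiles altogether.
After those, each further tile must be orange, so 279 + 9 = 288 draws guarantee 9 orange tiles.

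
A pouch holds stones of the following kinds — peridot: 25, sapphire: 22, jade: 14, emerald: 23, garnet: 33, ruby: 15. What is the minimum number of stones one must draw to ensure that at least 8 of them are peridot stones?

In the worst case for collecting peridot stones, every non-peridot stone comes out first.
There are 22 + 14 + 23 + 33 + 15 = 107 non-peridot stones altogether.
After those, each further stone must be peridot, so 107 + 8 = 115 draws guarantee 8 peridot stones.

115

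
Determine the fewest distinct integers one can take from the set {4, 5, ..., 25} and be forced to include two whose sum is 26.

14

Group the elements by complementary pair {x, 26−x}: {4,22}, {5,21}, {6,20}, …, giving 9 two-element pairs, the single value 13 (it cannot pair with itself since the integers are distinct), and 3 integers whose partner 26−x falls outside [4,25].
By the pigeonhole principle, treating each of those 13 groups as a pigeonhole, one can pick one integer per group — 13 integers — with no two summing to 26.
The 14th integer lands in an occupied pair, forcing a sum of 26.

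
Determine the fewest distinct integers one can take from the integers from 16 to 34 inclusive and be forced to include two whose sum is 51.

Group the elements by complementary pair {x, 51−x}: {17,34}, {18,33}, {19,32}, …, giving 9 two-element pairs and 1 integer whose partner 51−x falls outside [16,34].
Treating each of those 10 groups as a pigeonhole, one can pick one integer per group — 10 integers — with no two summing to 51.
The 11th integer lands in an occupied pair, forcing a sum of 51.

11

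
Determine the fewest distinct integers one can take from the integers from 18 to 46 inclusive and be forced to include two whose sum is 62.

Group the elements by complementary pair {x, 62−x}: {18,44}, {19,43}, {20,42}, …, giving 13 two-element pairs, the single value 31 (it cannot pair with itself since the integers are distinct), and 2 integers whose partner 62−x falls outside [18,46].
Pigeonhole: treating each of those 16 groups as a pigeonhole, one can pick one integer per group — 16 integers — with no two summing to 62.
The 17th integer lands in an occupied pair, forcing a sum of 62.

17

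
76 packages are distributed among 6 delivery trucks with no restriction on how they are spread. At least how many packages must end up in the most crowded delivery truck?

The 6 delivery trucks are the holes and the 76 packages are the pigeons.
If every delivery truck held at most 12 packages, the total would be at most 6 × 12 = 72, which is less than 76.
So some delivery truck holds at least ⌈76/6⌉ = 13 packages.

13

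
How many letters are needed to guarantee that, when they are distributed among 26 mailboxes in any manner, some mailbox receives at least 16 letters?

With 390 letters one could put exactly 15 in each of the 26 mailboxes, and no mailbox would reach 16.
By pigeonhole, one more letter must land in a mailbox that already has 15, giving it 16.
So 26 × 15 + 1 = 391 letters are required.

391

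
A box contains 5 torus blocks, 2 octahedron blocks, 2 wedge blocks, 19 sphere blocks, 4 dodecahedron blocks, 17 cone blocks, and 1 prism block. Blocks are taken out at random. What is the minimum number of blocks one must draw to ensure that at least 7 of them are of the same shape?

27

An adversary could hand out at most 6 blocks per shape (5 shapes run out sooner): 5 + 2 + 2 + 6 + 4 + 6 + 1 = 26 blocks and still no shape has 7.
By the pigeonhole principle, one more block lands in a shape already at 6, so 27 draws are enough and 26 are not.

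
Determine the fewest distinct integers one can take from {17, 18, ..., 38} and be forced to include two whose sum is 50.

15

A set avoiding the sum 50 can contain at most one of each pair {x, 50−x}, plus the 6 elements whose complement lies outside the range or equal to its own complement.
The integers 25, …, 38 (14 of them) are such a set: any two sum to at least 25+26 = 51 > 50.
Any 15th integer completes one of the 8 pairs, so 15 choices force a sum of 50.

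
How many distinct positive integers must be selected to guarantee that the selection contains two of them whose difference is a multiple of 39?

40

Integers whose pairwise differences are multiples of 39 are exactly those sharing a remainder mod 39. By pigeonhole, the 39 residue classes mod 39 are the pigeonholes.
With 39 integers one could put 1 in each residue class and have no class reach 2.
The 40th integer pushes some class to 2, so 39·1 + 1 = 40.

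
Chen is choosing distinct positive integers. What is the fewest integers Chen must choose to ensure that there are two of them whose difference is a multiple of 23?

24

Integers whose pairwise differences are multiples of 23 are exactly those sharing a remainder mod 23. By the pigeonhole principle, the 23 residue classes mod 23 are the pigeonholes.
With 23 integers one could put 1 in each residue class and have no class reach 2.
The 24th integer pushes some class to 2, so 23·1 + 1 = 24.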